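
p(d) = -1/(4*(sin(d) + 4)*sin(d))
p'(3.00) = -3.10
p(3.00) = -0.43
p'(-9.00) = -0.33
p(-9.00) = 0.17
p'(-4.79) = 0.00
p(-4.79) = -0.05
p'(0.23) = 1.17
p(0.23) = -0.26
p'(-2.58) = -0.18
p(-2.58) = 0.14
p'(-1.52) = 0.00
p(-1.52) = 0.08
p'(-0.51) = 0.22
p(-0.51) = 0.15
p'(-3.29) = -2.82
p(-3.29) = -0.41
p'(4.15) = -0.04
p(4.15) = 0.09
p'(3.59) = -0.30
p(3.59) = 0.16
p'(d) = cos(d)/(4*(sin(d) + 4)*sin(d)^2) + cos(d)/(4*(sin(d) + 4)^2*sin(d)) = (sin(d) + 2)*cos(d)/(2*(sin(d) + 4)^2*sin(d)^2)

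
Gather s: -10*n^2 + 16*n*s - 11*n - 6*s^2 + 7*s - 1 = -10*n^2 - 11*n - 6*s^2 + s*(16*n + 7) - 1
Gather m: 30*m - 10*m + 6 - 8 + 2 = 20*m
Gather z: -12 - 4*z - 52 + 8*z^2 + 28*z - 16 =8*z^2 + 24*z - 80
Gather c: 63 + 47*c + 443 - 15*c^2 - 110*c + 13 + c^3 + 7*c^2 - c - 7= c^3 - 8*c^2 - 64*c + 512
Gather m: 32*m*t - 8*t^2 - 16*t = 32*m*t - 8*t^2 - 16*t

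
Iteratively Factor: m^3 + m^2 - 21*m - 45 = (m + 3)*(m^2 - 2*m - 15) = (m + 3)^2*(m - 5)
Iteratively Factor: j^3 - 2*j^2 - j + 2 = (j - 1)*(j^2 - j - 2) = (j - 1)*(j + 1)*(j - 2)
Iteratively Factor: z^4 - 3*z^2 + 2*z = (z - 1)*(z^3 + z^2 - 2*z) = z*(z - 1)*(z^2 + z - 2) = z*(z - 1)^2*(z + 2)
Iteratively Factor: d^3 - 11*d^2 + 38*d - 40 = (d - 4)*(d^2 - 7*d + 10) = (d - 5)*(d - 4)*(d - 2)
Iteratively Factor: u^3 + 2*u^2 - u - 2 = (u - 1)*(u^2 + 3*u + 2) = (u - 1)*(u + 1)*(u + 2)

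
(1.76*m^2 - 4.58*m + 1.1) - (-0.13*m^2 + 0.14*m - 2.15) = 1.89*m^2 - 4.72*m + 3.25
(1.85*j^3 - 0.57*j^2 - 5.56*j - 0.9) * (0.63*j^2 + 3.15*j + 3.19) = 1.1655*j^5 + 5.4684*j^4 + 0.603200000000001*j^3 - 19.8993*j^2 - 20.5714*j - 2.871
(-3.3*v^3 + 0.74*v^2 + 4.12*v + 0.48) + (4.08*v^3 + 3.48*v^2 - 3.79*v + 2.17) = 0.78*v^3 + 4.22*v^2 + 0.33*v + 2.65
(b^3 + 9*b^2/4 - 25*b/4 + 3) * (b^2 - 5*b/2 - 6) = b^5 - b^4/4 - 143*b^3/8 + 41*b^2/8 + 30*b - 18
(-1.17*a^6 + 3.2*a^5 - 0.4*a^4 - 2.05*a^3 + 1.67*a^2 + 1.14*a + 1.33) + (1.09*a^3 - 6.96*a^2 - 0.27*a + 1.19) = -1.17*a^6 + 3.2*a^5 - 0.4*a^4 - 0.96*a^3 - 5.29*a^2 + 0.87*a + 2.52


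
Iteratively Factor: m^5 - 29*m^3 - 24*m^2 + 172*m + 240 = (m - 5)*(m^4 + 5*m^3 - 4*m^2 - 44*m - 48) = (m - 5)*(m + 4)*(m^3 + m^2 - 8*m - 12) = (m - 5)*(m + 2)*(m + 4)*(m^2 - m - 6) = (m - 5)*(m + 2)^2*(m + 4)*(m - 3)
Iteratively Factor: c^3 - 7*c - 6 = (c + 2)*(c^2 - 2*c - 3) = (c - 3)*(c + 2)*(c + 1)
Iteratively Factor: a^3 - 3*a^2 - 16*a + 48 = (a - 4)*(a^2 + a - 12) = (a - 4)*(a - 3)*(a + 4)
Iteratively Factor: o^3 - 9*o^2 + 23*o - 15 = (o - 1)*(o^2 - 8*o + 15) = (o - 5)*(o - 1)*(o - 3)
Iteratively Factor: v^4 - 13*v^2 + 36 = (v + 3)*(v^3 - 3*v^2 - 4*v + 12) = (v - 2)*(v + 3)*(v^2 - v - 6) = (v - 3)*(v - 2)*(v + 3)*(v + 2)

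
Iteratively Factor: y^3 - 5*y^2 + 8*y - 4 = (y - 1)*(y^2 - 4*y + 4) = (y - 2)*(y - 1)*(y - 2)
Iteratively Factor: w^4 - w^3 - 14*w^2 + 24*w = (w)*(w^3 - w^2 - 14*w + 24) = w*(w + 4)*(w^2 - 5*w + 6) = w*(w - 2)*(w + 4)*(w - 3)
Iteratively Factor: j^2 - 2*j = (j)*(j - 2)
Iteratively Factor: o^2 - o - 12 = (o - 4)*(o + 3)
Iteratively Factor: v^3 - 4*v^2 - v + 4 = (v - 4)*(v^2 - 1) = (v - 4)*(v - 1)*(v + 1)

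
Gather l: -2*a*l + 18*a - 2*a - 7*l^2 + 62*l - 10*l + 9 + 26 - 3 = 16*a - 7*l^2 + l*(52 - 2*a) + 32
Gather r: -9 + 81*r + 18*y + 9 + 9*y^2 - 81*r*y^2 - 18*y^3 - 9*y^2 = r*(81 - 81*y^2) - 18*y^3 + 18*y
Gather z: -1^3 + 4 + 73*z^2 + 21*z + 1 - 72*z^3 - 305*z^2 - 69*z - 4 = -72*z^3 - 232*z^2 - 48*z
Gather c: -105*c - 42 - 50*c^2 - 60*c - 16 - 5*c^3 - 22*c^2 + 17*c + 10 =-5*c^3 - 72*c^2 - 148*c - 48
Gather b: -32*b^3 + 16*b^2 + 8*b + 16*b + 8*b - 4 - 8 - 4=-32*b^3 + 16*b^2 + 32*b - 16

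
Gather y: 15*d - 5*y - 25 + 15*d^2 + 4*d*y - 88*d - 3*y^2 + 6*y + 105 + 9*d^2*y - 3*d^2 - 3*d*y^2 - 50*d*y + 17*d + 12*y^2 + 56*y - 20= 12*d^2 - 56*d + y^2*(9 - 3*d) + y*(9*d^2 - 46*d + 57) + 60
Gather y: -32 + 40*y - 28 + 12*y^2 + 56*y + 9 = 12*y^2 + 96*y - 51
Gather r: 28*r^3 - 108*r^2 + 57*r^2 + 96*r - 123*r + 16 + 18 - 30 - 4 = 28*r^3 - 51*r^2 - 27*r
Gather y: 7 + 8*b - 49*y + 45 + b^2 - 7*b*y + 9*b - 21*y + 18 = b^2 + 17*b + y*(-7*b - 70) + 70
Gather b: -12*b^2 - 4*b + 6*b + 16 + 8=-12*b^2 + 2*b + 24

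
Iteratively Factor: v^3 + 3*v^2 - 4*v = (v)*(v^2 + 3*v - 4) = v*(v + 4)*(v - 1)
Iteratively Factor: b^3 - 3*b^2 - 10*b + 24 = (b + 3)*(b^2 - 6*b + 8) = (b - 2)*(b + 3)*(b - 4)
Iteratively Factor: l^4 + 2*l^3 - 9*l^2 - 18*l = (l - 3)*(l^3 + 5*l^2 + 6*l) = (l - 3)*(l + 3)*(l^2 + 2*l) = (l - 3)*(l + 2)*(l + 3)*(l)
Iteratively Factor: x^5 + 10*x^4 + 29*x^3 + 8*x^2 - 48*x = (x)*(x^4 + 10*x^3 + 29*x^2 + 8*x - 48) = x*(x + 3)*(x^3 + 7*x^2 + 8*x - 16) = x*(x - 1)*(x + 3)*(x^2 + 8*x + 16) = x*(x - 1)*(x + 3)*(x + 4)*(x + 4)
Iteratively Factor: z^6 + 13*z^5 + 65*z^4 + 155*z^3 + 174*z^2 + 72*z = (z + 1)*(z^5 + 12*z^4 + 53*z^3 + 102*z^2 + 72*z) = (z + 1)*(z + 4)*(z^4 + 8*z^3 + 21*z^2 + 18*z) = (z + 1)*(z + 3)*(z + 4)*(z^3 + 5*z^2 + 6*z) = (z + 1)*(z + 2)*(z + 3)*(z + 4)*(z^2 + 3*z) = (z + 1)*(z + 2)*(z + 3)^2*(z + 4)*(z)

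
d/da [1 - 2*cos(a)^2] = 2*sin(2*a)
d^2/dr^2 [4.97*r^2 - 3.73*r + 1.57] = 9.94000000000000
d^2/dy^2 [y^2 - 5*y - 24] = 2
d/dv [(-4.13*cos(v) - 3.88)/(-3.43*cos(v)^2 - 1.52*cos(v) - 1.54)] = (14.1659*cos(v)^2 + 26.6168*cos(v) - 0.4626)*sin(v)/(11.7649*cos(v)^4 + 10.4272*cos(v)^3 + 12.8748*cos(v)^2 + 4.6816*cos(v) + 2.3716)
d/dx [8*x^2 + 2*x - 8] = 16*x + 2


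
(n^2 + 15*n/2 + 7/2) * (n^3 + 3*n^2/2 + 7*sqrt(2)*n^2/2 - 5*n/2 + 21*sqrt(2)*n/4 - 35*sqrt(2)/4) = n^5 + 7*sqrt(2)*n^4/2 + 9*n^4 + 49*n^3/4 + 63*sqrt(2)*n^3/2 - 27*n^2/2 + 343*sqrt(2)*n^2/8 - 189*sqrt(2)*n/4 - 35*n/4 - 245*sqrt(2)/8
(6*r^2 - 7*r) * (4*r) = 24*r^3 - 28*r^2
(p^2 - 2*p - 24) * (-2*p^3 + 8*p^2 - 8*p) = -2*p^5 + 12*p^4 + 24*p^3 - 176*p^2 + 192*p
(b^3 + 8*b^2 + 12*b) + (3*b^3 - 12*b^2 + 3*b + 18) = 4*b^3 - 4*b^2 + 15*b + 18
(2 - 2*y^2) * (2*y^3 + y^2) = -4*y^5 - 2*y^4 + 4*y^3 + 2*y^2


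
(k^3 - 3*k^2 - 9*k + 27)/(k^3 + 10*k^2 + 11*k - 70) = (k^3 - 3*k^2 - 9*k + 27)/(k^3 + 10*k^2 + 11*k - 70)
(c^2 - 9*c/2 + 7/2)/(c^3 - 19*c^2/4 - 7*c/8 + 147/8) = 4*(c - 1)/(4*c^2 - 5*c - 21)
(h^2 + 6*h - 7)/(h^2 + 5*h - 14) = (h - 1)/(h - 2)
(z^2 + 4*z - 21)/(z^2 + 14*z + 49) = (z - 3)/(z + 7)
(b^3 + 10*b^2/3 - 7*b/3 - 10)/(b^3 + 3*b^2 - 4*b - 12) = (b - 5/3)/(b - 2)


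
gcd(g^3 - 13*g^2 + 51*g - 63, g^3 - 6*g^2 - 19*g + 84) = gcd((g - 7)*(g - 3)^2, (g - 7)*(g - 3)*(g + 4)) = g^2 - 10*g + 21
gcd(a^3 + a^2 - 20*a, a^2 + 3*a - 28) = a - 4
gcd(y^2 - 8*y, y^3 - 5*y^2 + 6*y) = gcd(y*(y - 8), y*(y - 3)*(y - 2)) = y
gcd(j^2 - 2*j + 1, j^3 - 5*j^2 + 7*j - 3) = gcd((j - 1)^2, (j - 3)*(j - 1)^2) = j^2 - 2*j + 1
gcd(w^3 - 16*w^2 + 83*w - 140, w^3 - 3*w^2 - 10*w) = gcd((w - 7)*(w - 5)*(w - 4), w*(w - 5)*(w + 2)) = w - 5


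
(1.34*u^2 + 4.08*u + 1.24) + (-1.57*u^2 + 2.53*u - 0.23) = -0.23*u^2 + 6.61*u + 1.01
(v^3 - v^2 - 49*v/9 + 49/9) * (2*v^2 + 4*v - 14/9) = 2*v^5 + 2*v^4 - 148*v^3/9 - 28*v^2/3 + 2450*v/81 - 686/81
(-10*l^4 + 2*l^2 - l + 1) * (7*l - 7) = -70*l^5 + 70*l^4 + 14*l^3 - 21*l^2 + 14*l - 7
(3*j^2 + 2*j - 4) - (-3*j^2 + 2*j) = 6*j^2 - 4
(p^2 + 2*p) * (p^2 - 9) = p^4 + 2*p^3 - 9*p^2 - 18*p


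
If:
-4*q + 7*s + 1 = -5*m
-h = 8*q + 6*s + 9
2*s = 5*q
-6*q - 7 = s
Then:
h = 169/17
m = 172/85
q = -14/17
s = -35/17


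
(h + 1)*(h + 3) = h^2 + 4*h + 3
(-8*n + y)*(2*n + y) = -16*n^2 - 6*n*y + y^2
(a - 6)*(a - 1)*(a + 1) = a^3 - 6*a^2 - a + 6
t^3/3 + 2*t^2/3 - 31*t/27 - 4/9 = (t/3 + 1)*(t - 4/3)*(t + 1/3)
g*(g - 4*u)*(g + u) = g^3 - 3*g^2*u - 4*g*u^2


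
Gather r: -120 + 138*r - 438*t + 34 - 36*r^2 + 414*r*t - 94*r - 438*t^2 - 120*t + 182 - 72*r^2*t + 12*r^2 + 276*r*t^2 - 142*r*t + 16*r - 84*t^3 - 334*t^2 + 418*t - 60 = r^2*(-72*t - 24) + r*(276*t^2 + 272*t + 60) - 84*t^3 - 772*t^2 - 140*t + 36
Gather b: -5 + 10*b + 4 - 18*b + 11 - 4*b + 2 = 12 - 12*b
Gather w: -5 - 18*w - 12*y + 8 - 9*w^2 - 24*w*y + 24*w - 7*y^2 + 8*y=-9*w^2 + w*(6 - 24*y) - 7*y^2 - 4*y + 3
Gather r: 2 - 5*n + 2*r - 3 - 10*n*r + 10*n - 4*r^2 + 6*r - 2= 5*n - 4*r^2 + r*(8 - 10*n) - 3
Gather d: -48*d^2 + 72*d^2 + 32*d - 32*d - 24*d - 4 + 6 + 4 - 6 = 24*d^2 - 24*d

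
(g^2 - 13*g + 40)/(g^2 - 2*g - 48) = (g - 5)/(g + 6)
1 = 1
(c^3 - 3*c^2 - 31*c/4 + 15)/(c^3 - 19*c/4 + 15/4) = (c - 4)/(c - 1)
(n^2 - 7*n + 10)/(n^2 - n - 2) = (n - 5)/(n + 1)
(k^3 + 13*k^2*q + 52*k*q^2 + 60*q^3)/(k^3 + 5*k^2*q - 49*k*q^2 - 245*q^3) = (-k^2 - 8*k*q - 12*q^2)/(-k^2 + 49*q^2)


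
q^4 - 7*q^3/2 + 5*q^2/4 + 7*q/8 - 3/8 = (q - 3)*(q - 1/2)^2*(q + 1/2)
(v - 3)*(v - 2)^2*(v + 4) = v^4 - 3*v^3 - 12*v^2 + 52*v - 48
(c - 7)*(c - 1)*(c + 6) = c^3 - 2*c^2 - 41*c + 42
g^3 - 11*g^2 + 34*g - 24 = (g - 6)*(g - 4)*(g - 1)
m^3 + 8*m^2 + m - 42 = (m - 2)*(m + 3)*(m + 7)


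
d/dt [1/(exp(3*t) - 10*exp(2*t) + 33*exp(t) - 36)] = (-3*exp(2*t) + 20*exp(t) - 33)*exp(t)/(exp(3*t) - 10*exp(2*t) + 33*exp(t) - 36)^2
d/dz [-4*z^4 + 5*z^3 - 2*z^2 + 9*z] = -16*z^3 + 15*z^2 - 4*z + 9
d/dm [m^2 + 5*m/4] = 2*m + 5/4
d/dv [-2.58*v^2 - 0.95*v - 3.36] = -5.16*v - 0.95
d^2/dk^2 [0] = 0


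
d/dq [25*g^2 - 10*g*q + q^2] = -10*g + 2*q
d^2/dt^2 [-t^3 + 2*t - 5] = -6*t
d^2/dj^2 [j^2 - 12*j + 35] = 2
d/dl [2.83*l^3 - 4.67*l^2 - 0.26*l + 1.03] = 8.49*l^2 - 9.34*l - 0.26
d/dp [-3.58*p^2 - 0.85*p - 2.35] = -7.16*p - 0.85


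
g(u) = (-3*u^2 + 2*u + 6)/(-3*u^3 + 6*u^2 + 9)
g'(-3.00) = -0.01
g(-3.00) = -0.19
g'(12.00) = -0.00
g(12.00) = 0.09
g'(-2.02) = 0.06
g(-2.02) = -0.18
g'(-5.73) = -0.02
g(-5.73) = -0.13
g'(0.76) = -0.41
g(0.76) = 0.52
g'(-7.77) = -0.01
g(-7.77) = -0.11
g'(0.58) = -0.36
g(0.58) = 0.59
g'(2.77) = -3.73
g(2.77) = 1.32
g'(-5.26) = -0.02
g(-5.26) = -0.14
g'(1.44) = -0.51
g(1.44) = 0.21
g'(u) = (2 - 6*u)/(-3*u^3 + 6*u^2 + 9) + (9*u^2 - 12*u)*(-3*u^2 + 2*u + 6)/(-3*u^3 + 6*u^2 + 9)^2 = (u*(3*u - 4)*(-3*u^2 + 2*u + 6) + 2*(1 - 3*u)*(-u^3 + 2*u^2 + 3))/(3*(-u^3 + 2*u^2 + 3)^2)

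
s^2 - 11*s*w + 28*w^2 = (s - 7*w)*(s - 4*w)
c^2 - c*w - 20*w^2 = (c - 5*w)*(c + 4*w)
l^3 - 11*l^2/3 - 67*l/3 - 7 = (l - 7)*(l + 1/3)*(l + 3)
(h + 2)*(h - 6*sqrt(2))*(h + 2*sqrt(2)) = h^3 - 4*sqrt(2)*h^2 + 2*h^2 - 24*h - 8*sqrt(2)*h - 48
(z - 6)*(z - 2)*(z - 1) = z^3 - 9*z^2 + 20*z - 12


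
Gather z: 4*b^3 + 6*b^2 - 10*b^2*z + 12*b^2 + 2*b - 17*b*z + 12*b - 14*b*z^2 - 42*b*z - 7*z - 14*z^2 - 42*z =4*b^3 + 18*b^2 + 14*b + z^2*(-14*b - 14) + z*(-10*b^2 - 59*b - 49)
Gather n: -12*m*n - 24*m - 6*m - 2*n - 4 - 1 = -30*m + n*(-12*m - 2) - 5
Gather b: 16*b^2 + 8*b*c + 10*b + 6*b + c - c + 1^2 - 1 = 16*b^2 + b*(8*c + 16)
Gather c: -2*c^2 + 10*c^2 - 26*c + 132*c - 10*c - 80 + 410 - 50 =8*c^2 + 96*c + 280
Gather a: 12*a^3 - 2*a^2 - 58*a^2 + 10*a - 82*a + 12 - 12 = 12*a^3 - 60*a^2 - 72*a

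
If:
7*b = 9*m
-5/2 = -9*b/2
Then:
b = 5/9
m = 35/81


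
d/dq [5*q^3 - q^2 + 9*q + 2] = 15*q^2 - 2*q + 9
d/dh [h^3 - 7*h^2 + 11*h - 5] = 3*h^2 - 14*h + 11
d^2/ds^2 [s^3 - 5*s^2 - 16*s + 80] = 6*s - 10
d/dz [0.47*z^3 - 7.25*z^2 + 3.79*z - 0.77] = 1.41*z^2 - 14.5*z + 3.79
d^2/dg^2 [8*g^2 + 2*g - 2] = 16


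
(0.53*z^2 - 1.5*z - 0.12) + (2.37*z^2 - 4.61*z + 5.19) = 2.9*z^2 - 6.11*z + 5.07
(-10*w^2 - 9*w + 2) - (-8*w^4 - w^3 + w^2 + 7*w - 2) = 8*w^4 + w^3 - 11*w^2 - 16*w + 4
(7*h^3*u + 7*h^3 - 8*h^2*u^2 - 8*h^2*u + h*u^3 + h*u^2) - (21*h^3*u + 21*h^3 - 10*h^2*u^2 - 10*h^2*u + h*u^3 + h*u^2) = -14*h^3*u - 14*h^3 + 2*h^2*u^2 + 2*h^2*u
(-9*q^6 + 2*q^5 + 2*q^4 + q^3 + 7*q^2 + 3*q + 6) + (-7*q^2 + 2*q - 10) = -9*q^6 + 2*q^5 + 2*q^4 + q^3 + 5*q - 4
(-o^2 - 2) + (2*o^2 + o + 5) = o^2 + o + 3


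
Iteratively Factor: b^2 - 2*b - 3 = (b + 1)*(b - 3)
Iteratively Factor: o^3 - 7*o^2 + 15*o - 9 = (o - 3)*(o^2 - 4*o + 3) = (o - 3)*(o - 1)*(o - 3)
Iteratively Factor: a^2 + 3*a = (a)*(a + 3)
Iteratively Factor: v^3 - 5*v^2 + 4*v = (v)*(v^2 - 5*v + 4) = v*(v - 4)*(v - 1)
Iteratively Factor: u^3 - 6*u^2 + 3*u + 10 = (u + 1)*(u^2 - 7*u + 10) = (u - 5)*(u + 1)*(u - 2)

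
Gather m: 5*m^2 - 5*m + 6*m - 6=5*m^2 + m - 6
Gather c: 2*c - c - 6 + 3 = c - 3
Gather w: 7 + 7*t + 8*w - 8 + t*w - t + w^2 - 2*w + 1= 6*t + w^2 + w*(t + 6)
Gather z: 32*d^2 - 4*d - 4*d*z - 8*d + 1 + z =32*d^2 - 12*d + z*(1 - 4*d) + 1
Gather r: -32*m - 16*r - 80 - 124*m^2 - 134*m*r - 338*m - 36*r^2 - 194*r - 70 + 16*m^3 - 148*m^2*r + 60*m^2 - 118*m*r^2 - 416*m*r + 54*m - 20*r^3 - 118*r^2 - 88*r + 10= 16*m^3 - 64*m^2 - 316*m - 20*r^3 + r^2*(-118*m - 154) + r*(-148*m^2 - 550*m - 298) - 140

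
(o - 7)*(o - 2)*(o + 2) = o^3 - 7*o^2 - 4*o + 28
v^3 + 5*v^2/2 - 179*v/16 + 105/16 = (v - 7/4)*(v - 3/4)*(v + 5)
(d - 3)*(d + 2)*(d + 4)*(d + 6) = d^4 + 9*d^3 + 8*d^2 - 84*d - 144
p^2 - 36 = (p - 6)*(p + 6)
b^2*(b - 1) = b^3 - b^2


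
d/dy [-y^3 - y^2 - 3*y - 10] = -3*y^2 - 2*y - 3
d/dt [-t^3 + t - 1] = 1 - 3*t^2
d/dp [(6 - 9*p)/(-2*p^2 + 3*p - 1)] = 3*(-6*p^2 + 8*p - 3)/(4*p^4 - 12*p^3 + 13*p^2 - 6*p + 1)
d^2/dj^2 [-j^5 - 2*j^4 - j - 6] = j^2*(-20*j - 24)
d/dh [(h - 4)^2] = 2*h - 8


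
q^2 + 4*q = q*(q + 4)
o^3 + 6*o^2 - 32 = (o - 2)*(o + 4)^2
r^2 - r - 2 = (r - 2)*(r + 1)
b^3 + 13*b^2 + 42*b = b*(b + 6)*(b + 7)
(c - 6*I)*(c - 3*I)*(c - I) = c^3 - 10*I*c^2 - 27*c + 18*I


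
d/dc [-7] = 0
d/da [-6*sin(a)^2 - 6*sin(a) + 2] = -6*sin(2*a) - 6*cos(a)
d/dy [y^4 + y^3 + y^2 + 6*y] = 4*y^3 + 3*y^2 + 2*y + 6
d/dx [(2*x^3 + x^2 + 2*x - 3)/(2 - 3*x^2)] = 2*(-3*x^4 + 9*x^2 - 7*x + 2)/(9*x^4 - 12*x^2 + 4)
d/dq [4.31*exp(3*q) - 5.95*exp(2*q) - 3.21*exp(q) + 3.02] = (12.93*exp(2*q) - 11.9*exp(q) - 3.21)*exp(q)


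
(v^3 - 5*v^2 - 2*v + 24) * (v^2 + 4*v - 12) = v^5 - v^4 - 34*v^3 + 76*v^2 + 120*v - 288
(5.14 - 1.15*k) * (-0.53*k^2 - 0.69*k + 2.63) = 0.6095*k^3 - 1.9307*k^2 - 6.5711*k + 13.5182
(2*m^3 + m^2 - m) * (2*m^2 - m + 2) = 4*m^5 + m^3 + 3*m^2 - 2*m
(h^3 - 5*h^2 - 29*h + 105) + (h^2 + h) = h^3 - 4*h^2 - 28*h + 105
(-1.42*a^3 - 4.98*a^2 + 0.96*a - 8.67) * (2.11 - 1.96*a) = 2.7832*a^4 + 6.7646*a^3 - 12.3894*a^2 + 19.0188*a - 18.2937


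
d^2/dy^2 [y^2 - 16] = 2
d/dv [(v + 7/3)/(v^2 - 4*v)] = (-3*v^2 - 14*v + 28)/(3*v^2*(v^2 - 8*v + 16))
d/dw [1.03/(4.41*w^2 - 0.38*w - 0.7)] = (0.3914 - 9.0846*w)/(-4.41*w^2 + 0.38*w + 0.7)^2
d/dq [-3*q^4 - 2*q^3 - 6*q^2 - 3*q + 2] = -12*q^3 - 6*q^2 - 12*q - 3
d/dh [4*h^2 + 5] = 8*h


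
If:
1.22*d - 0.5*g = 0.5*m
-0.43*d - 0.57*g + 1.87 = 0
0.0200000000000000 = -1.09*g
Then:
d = 4.37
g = -0.02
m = 10.69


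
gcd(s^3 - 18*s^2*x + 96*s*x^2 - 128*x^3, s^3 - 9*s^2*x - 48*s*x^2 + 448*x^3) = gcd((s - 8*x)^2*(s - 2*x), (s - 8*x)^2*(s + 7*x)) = s^2 - 16*s*x + 64*x^2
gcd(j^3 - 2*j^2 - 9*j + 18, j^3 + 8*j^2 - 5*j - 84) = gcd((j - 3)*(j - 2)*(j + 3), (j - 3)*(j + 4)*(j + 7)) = j - 3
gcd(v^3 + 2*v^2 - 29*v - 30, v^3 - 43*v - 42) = v^2 + 7*v + 6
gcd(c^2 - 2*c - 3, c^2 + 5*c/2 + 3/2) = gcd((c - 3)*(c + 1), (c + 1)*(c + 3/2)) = c + 1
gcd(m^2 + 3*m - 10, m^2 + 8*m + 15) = m + 5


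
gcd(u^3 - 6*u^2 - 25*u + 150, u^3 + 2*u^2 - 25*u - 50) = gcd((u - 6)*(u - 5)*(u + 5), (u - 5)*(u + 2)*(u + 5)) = u^2 - 25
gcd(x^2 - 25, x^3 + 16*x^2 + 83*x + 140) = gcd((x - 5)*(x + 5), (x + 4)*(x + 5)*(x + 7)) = x + 5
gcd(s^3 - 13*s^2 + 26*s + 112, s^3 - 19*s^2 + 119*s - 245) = s - 7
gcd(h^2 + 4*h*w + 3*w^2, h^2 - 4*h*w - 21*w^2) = h + 3*w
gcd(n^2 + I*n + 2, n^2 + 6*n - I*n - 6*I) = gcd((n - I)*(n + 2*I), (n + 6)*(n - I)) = n - I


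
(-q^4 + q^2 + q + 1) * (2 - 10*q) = 10*q^5 - 2*q^4 - 10*q^3 - 8*q^2 - 8*q + 2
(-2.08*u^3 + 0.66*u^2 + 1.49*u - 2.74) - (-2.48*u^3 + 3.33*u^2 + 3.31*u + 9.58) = 0.4*u^3 - 2.67*u^2 - 1.82*u - 12.32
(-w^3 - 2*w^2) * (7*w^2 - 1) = -7*w^5 - 14*w^4 + w^3 + 2*w^2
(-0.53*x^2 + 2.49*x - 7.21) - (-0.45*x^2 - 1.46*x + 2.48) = -0.08*x^2 + 3.95*x - 9.69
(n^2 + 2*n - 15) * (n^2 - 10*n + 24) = n^4 - 8*n^3 - 11*n^2 + 198*n - 360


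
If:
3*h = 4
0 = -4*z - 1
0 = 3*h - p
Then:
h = 4/3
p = 4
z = -1/4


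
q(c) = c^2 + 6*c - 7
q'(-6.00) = -6.00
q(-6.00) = -7.00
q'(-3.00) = 0.00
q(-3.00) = -16.00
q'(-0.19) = 5.62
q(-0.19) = -8.10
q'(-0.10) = 5.80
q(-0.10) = -7.59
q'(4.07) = 14.14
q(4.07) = 33.98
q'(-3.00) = 0.00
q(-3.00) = -16.00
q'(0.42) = 6.84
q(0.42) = -4.30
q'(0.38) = 6.76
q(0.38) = -4.58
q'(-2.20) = 1.60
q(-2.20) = -15.36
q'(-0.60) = 4.80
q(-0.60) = -10.24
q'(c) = 2*c + 6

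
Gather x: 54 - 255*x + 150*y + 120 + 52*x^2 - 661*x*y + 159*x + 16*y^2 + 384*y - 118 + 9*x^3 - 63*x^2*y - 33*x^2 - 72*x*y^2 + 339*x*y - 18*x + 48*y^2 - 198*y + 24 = 9*x^3 + x^2*(19 - 63*y) + x*(-72*y^2 - 322*y - 114) + 64*y^2 + 336*y + 80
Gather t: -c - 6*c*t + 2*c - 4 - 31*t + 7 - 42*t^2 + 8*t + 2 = c - 42*t^2 + t*(-6*c - 23) + 5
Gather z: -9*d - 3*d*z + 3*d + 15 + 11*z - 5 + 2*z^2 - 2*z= -6*d + 2*z^2 + z*(9 - 3*d) + 10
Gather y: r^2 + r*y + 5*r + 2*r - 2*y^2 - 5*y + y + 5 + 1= r^2 + 7*r - 2*y^2 + y*(r - 4) + 6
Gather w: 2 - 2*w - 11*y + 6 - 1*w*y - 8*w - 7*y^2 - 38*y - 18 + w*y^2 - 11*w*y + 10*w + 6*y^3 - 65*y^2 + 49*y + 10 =w*(y^2 - 12*y) + 6*y^3 - 72*y^2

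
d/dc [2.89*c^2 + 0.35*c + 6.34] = 5.78*c + 0.35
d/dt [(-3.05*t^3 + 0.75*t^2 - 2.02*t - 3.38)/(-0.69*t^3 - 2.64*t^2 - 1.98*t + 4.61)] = (-8.88178419700125e-16*t^5 + 8.5695*t^4 + 9.29039999999999*t^3 - 55.9959*t^2 - 10.9314*t - 16.0046)/(0.4761*t^6 + 3.6432*t^5 + 9.702*t^4 + 4.0926*t^3 - 20.4204*t^2 - 18.2556*t + 21.2521)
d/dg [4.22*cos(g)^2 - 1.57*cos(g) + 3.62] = (1.57 - 8.44*cos(g))*sin(g)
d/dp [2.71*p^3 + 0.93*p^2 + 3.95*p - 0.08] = 8.13*p^2 + 1.86*p + 3.95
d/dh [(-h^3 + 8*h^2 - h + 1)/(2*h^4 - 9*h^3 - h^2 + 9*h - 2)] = (2*h^6 - 32*h^5 + 79*h^4 - 44*h^3 + 104*h^2 - 30*h - 7)/(4*h^8 - 36*h^7 + 77*h^6 + 54*h^5 - 169*h^4 + 18*h^3 + 85*h^2 - 36*h + 4)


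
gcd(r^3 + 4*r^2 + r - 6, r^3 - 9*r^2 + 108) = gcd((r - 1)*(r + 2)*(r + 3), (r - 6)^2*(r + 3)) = r + 3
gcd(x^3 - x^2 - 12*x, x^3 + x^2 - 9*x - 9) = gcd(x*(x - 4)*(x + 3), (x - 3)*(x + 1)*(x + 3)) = x + 3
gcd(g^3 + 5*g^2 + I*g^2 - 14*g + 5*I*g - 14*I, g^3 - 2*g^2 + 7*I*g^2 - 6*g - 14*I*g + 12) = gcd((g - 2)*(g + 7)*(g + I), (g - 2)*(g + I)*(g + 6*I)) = g^2 + g*(-2 + I) - 2*I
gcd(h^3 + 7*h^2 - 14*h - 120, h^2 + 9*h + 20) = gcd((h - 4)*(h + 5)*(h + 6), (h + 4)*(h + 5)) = h + 5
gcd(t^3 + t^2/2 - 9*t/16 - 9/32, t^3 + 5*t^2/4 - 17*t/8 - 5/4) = t + 1/2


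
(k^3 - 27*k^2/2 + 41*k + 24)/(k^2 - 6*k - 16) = (k^2 - 11*k/2 - 3)/(k + 2)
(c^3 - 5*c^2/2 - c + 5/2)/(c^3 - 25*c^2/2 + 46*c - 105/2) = (c^2 - 1)/(c^2 - 10*c + 21)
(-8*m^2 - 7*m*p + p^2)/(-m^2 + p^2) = (-8*m + p)/(-m + p)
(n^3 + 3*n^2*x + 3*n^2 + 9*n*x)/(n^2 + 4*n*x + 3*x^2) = n*(n + 3)/(n + x)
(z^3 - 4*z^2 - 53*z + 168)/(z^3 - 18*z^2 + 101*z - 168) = (z + 7)/(z - 7)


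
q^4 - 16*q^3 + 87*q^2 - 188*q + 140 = (q - 7)*(q - 5)*(q - 2)^2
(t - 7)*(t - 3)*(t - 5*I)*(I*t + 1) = I*t^4 + 6*t^3 - 10*I*t^3 - 60*t^2 + 16*I*t^2 + 126*t + 50*I*t - 105*I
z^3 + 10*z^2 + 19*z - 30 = (z - 1)*(z + 5)*(z + 6)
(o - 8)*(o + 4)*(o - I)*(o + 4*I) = o^4 - 4*o^3 + 3*I*o^3 - 28*o^2 - 12*I*o^2 - 16*o - 96*I*o - 128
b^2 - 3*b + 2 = (b - 2)*(b - 1)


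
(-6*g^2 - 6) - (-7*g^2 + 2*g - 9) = g^2 - 2*g + 3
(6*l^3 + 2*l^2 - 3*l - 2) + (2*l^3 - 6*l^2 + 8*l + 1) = 8*l^3 - 4*l^2 + 5*l - 1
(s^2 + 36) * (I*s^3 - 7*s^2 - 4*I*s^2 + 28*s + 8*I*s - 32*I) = I*s^5 - 7*s^4 - 4*I*s^4 + 28*s^3 + 44*I*s^3 - 252*s^2 - 176*I*s^2 + 1008*s + 288*I*s - 1152*I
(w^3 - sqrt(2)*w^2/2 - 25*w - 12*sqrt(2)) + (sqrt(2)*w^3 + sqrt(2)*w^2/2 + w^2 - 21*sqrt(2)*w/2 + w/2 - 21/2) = w^3 + sqrt(2)*w^3 + w^2 - 49*w/2 - 21*sqrt(2)*w/2 - 12*sqrt(2) - 21/2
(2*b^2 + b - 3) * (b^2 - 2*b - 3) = 2*b^4 - 3*b^3 - 11*b^2 + 3*b + 9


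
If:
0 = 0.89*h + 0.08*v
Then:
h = -0.0898876404494382*v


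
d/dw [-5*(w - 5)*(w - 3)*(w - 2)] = -15*w^2 + 100*w - 155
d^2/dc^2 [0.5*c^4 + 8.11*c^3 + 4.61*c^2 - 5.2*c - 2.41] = 6.0*c^2 + 48.66*c + 9.22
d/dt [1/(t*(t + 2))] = 2*(-t - 1)/(t^2*(t^2 + 4*t + 4))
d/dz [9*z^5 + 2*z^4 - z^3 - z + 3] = 45*z^4 + 8*z^3 - 3*z^2 - 1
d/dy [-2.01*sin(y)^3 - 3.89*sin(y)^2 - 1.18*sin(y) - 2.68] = (-7.78*sin(y) + 3.015*cos(2*y) - 4.195)*cos(y)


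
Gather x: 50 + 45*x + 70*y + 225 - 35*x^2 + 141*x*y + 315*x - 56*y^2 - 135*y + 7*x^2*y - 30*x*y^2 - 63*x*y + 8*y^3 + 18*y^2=x^2*(7*y - 35) + x*(-30*y^2 + 78*y + 360) + 8*y^3 - 38*y^2 - 65*y + 275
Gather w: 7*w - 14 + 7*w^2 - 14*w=7*w^2 - 7*w - 14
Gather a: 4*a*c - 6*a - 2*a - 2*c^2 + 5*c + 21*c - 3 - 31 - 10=a*(4*c - 8) - 2*c^2 + 26*c - 44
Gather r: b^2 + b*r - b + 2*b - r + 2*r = b^2 + b + r*(b + 1)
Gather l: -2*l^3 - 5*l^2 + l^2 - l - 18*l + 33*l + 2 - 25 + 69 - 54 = -2*l^3 - 4*l^2 + 14*l - 8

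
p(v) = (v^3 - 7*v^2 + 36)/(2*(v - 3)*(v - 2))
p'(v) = (3*v^2 - 14*v)/(2*(v - 3)*(v - 2)) - (v^3 - 7*v^2 + 36)/(2*(v - 3)*(v - 2)^2) - (v^3 - 7*v^2 + 36)/(2*(v - 3)^2*(v - 2))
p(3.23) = -5.89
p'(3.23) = 5.79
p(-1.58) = 0.44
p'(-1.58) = 1.12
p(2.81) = -9.47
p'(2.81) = 12.69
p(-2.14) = -0.14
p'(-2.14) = 0.97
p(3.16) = -6.32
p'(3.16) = 6.45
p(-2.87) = -0.79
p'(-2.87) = 0.84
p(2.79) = -9.73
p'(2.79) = 13.32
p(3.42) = -4.92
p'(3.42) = 4.47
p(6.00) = 0.00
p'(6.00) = 1.00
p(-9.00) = -4.77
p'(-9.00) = 0.57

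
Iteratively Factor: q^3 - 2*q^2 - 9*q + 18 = (q - 2)*(q^2 - 9) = (q - 3)*(q - 2)*(q + 3)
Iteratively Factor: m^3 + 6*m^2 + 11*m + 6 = (m + 1)*(m^2 + 5*m + 6) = (m + 1)*(m + 2)*(m + 3)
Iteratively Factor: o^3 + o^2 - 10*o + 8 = (o - 1)*(o^2 + 2*o - 8) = (o - 1)*(o + 4)*(o - 2)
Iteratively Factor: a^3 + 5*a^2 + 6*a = (a)*(a^2 + 5*a + 6) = a*(a + 3)*(a + 2)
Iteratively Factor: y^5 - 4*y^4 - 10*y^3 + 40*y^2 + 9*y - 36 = (y - 1)*(y^4 - 3*y^3 - 13*y^2 + 27*y + 36) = (y - 3)*(y - 1)*(y^3 - 13*y - 12) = (y - 4)*(y - 3)*(y - 1)*(y^2 + 4*y + 3) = (y - 4)*(y - 3)*(y - 1)*(y + 1)*(y + 3)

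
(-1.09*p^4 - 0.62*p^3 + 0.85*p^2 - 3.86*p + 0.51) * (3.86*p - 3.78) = -4.2074*p^5 + 1.727*p^4 + 5.6246*p^3 - 18.1126*p^2 + 16.5594*p - 1.9278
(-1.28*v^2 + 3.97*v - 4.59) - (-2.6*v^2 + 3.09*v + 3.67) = 1.32*v^2 + 0.88*v - 8.26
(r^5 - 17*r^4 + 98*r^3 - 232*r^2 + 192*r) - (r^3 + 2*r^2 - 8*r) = r^5 - 17*r^4 + 97*r^3 - 234*r^2 + 200*r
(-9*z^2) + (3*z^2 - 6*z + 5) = -6*z^2 - 6*z + 5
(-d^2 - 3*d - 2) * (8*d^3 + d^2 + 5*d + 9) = -8*d^5 - 25*d^4 - 24*d^3 - 26*d^2 - 37*d - 18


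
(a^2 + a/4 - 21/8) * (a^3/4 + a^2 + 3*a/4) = a^5/4 + 17*a^4/16 + 11*a^3/32 - 39*a^2/16 - 63*a/32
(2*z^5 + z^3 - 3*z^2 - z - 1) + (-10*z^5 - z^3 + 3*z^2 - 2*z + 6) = -8*z^5 - 3*z + 5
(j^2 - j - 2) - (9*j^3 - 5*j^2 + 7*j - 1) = -9*j^3 + 6*j^2 - 8*j - 1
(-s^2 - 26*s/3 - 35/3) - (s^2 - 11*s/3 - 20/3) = -2*s^2 - 5*s - 5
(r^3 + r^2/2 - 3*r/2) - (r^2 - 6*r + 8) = r^3 - r^2/2 + 9*r/2 - 8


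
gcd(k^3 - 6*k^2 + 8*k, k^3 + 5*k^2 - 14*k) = k^2 - 2*k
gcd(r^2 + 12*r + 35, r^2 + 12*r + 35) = r^2 + 12*r + 35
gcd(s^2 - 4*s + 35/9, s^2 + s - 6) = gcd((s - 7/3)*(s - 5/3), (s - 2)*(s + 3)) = 1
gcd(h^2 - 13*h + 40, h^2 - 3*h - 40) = h - 8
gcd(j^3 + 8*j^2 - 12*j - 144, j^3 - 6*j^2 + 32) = j - 4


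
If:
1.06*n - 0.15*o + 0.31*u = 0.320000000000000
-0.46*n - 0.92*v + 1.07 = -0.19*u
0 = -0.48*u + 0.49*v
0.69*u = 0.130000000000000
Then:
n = 2.03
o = 12.64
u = 0.19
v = 0.18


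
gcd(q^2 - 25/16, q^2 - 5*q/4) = q - 5/4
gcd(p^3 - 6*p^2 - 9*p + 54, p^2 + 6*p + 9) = p + 3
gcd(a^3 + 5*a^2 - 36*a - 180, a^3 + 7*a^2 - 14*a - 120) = a^2 + 11*a + 30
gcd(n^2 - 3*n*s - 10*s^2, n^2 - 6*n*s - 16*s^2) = n + 2*s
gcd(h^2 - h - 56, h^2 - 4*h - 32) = h - 8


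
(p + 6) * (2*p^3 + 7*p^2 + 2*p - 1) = 2*p^4 + 19*p^3 + 44*p^2 + 11*p - 6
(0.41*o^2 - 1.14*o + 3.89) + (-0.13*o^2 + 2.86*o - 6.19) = 0.28*o^2 + 1.72*o - 2.3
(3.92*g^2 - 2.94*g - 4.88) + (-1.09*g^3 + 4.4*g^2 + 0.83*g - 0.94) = -1.09*g^3 + 8.32*g^2 - 2.11*g - 5.82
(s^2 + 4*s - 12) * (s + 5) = s^3 + 9*s^2 + 8*s - 60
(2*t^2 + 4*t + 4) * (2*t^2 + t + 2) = 4*t^4 + 10*t^3 + 16*t^2 + 12*t + 8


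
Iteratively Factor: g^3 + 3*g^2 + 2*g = (g)*(g^2 + 3*g + 2) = g*(g + 1)*(g + 2)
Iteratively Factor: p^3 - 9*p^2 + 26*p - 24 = (p - 3)*(p^2 - 6*p + 8) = (p - 4)*(p - 3)*(p - 2)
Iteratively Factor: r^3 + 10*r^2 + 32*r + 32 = (r + 2)*(r^2 + 8*r + 16) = (r + 2)*(r + 4)*(r + 4)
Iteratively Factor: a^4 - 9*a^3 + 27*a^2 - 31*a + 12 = (a - 1)*(a^3 - 8*a^2 + 19*a - 12) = (a - 4)*(a - 1)*(a^2 - 4*a + 3) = (a - 4)*(a - 3)*(a - 1)*(a - 1)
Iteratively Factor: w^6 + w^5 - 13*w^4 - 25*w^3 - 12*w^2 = (w + 3)*(w^5 - 2*w^4 - 7*w^3 - 4*w^2) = w*(w + 3)*(w^4 - 2*w^3 - 7*w^2 - 4*w) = w*(w + 1)*(w + 3)*(w^3 - 3*w^2 - 4*w) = w*(w - 4)*(w + 1)*(w + 3)*(w^2 + w) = w^2*(w - 4)*(w + 1)*(w + 3)*(w + 1)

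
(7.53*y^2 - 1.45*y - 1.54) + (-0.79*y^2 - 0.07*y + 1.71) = 6.74*y^2 - 1.52*y + 0.17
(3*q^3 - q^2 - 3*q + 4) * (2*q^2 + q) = 6*q^5 + q^4 - 7*q^3 + 5*q^2 + 4*q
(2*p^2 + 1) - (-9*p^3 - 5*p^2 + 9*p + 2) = 9*p^3 + 7*p^2 - 9*p - 1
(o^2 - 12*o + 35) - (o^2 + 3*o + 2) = 33 - 15*o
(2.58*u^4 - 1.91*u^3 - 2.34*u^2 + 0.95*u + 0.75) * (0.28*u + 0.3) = 0.7224*u^5 + 0.2392*u^4 - 1.2282*u^3 - 0.436*u^2 + 0.495*u + 0.225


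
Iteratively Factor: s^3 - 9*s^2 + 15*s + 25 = (s - 5)*(s^2 - 4*s - 5) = (s - 5)*(s + 1)*(s - 5)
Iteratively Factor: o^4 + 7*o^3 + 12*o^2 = (o + 4)*(o^3 + 3*o^2) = (o + 3)*(o + 4)*(o^2) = o*(o + 3)*(o + 4)*(o)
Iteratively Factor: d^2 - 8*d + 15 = (d - 5)*(d - 3)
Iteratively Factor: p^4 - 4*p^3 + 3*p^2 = (p - 3)*(p^3 - p^2) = p*(p - 3)*(p^2 - p) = p*(p - 3)*(p - 1)*(p)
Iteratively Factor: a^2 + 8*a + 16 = (a + 4)*(a + 4)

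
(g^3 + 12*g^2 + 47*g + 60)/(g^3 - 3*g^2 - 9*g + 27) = (g^2 + 9*g + 20)/(g^2 - 6*g + 9)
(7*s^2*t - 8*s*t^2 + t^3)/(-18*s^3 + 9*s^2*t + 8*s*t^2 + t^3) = t*(-7*s + t)/(18*s^2 + 9*s*t + t^2)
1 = 1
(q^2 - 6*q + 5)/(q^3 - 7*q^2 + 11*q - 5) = 1/(q - 1)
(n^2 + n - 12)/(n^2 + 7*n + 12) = (n - 3)/(n + 3)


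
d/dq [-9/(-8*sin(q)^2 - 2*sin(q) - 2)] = -9*(8*sin(q) + 1)*cos(q)/(2*(4*sin(q)^2 + sin(q) + 1)^2)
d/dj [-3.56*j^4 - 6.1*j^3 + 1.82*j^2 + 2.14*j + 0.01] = -14.24*j^3 - 18.3*j^2 + 3.64*j + 2.14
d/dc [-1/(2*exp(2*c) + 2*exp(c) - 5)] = (4*exp(c) + 2)*exp(c)/(2*exp(2*c) + 2*exp(c) - 5)^2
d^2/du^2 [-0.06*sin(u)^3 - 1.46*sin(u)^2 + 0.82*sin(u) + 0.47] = -0.775*sin(u) - 0.135*sin(3*u) - 2.92*cos(2*u)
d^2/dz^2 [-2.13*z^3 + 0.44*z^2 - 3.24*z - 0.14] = 0.88 - 12.78*z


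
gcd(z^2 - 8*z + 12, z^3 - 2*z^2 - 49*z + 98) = z - 2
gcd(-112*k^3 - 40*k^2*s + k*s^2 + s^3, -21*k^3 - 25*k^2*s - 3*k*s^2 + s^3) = -7*k + s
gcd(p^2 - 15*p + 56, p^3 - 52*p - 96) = p - 8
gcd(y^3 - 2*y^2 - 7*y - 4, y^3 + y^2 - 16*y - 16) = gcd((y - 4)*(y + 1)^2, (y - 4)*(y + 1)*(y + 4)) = y^2 - 3*y - 4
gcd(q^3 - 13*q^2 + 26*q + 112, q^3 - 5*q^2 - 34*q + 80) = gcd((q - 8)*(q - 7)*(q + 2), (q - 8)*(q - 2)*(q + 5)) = q - 8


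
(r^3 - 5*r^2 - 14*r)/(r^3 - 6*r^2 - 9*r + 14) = r/(r - 1)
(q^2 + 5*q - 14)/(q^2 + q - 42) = (q - 2)/(q - 6)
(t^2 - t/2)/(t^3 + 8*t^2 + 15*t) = (t - 1/2)/(t^2 + 8*t + 15)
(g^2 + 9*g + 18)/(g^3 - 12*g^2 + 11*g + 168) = (g + 6)/(g^2 - 15*g + 56)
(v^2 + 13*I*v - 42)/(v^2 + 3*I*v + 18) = (v + 7*I)/(v - 3*I)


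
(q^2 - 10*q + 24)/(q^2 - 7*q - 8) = (-q^2 + 10*q - 24)/(-q^2 + 7*q + 8)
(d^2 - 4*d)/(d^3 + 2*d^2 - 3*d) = (d - 4)/(d^2 + 2*d - 3)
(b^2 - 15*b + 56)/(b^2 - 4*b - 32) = (b - 7)/(b + 4)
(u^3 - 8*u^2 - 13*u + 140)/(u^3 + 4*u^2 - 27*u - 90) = (u^2 - 3*u - 28)/(u^2 + 9*u + 18)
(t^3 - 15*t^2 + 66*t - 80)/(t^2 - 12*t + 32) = (t^2 - 7*t + 10)/(t - 4)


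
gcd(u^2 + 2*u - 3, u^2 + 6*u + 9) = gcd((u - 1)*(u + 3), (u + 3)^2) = u + 3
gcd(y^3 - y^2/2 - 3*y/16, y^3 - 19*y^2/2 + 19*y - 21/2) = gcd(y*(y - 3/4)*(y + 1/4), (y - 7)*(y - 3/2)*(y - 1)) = 1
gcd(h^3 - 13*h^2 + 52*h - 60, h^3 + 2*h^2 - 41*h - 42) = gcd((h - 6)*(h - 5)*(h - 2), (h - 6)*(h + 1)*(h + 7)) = h - 6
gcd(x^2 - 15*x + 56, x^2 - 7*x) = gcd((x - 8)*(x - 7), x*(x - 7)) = x - 7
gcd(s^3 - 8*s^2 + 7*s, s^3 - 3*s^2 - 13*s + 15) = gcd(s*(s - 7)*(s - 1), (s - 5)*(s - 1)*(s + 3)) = s - 1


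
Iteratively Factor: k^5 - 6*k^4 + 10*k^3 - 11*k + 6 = (k - 1)*(k^4 - 5*k^3 + 5*k^2 + 5*k - 6) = (k - 2)*(k - 1)*(k^3 - 3*k^2 - k + 3) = (k - 3)*(k - 2)*(k - 1)*(k^2 - 1) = (k - 3)*(k - 2)*(k - 1)*(k + 1)*(k - 1)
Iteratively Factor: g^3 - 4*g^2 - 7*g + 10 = (g + 2)*(g^2 - 6*g + 5) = (g - 1)*(g + 2)*(g - 5)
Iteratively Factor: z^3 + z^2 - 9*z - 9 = (z - 3)*(z^2 + 4*z + 3) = (z - 3)*(z + 3)*(z + 1)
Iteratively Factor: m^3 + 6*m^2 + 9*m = (m + 3)*(m^2 + 3*m) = (m + 3)^2*(m)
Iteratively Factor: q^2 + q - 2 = (q - 1)*(q + 2)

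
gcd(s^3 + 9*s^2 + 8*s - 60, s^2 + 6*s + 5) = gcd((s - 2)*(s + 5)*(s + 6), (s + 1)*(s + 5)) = s + 5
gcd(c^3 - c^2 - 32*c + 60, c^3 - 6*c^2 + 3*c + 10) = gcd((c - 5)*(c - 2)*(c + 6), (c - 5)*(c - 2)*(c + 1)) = c^2 - 7*c + 10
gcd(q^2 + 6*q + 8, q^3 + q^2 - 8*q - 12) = q + 2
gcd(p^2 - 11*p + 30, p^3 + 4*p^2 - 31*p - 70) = p - 5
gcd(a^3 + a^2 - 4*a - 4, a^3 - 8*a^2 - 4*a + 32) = a^2 - 4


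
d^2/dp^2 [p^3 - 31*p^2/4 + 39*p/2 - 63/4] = 6*p - 31/2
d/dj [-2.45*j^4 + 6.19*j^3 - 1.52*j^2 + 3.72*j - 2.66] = -9.8*j^3 + 18.57*j^2 - 3.04*j + 3.72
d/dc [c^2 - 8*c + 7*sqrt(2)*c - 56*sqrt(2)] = 2*c - 8 + 7*sqrt(2)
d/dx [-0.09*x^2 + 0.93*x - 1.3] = 0.93 - 0.18*x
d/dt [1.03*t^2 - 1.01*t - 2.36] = 2.06*t - 1.01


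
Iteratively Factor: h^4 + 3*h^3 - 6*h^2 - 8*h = (h)*(h^3 + 3*h^2 - 6*h - 8) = h*(h + 4)*(h^2 - h - 2) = h*(h - 2)*(h + 4)*(h + 1)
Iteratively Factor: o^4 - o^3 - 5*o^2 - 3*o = (o + 1)*(o^3 - 2*o^2 - 3*o) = o*(o + 1)*(o^2 - 2*o - 3) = o*(o - 3)*(o + 1)*(o + 1)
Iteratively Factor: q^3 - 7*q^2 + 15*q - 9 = (q - 1)*(q^2 - 6*q + 9) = (q - 3)*(q - 1)*(q - 3)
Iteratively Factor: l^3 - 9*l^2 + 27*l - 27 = (l - 3)*(l^2 - 6*l + 9) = (l - 3)^2*(l - 3)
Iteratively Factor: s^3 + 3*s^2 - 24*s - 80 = (s + 4)*(s^2 - s - 20) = (s + 4)^2*(s - 5)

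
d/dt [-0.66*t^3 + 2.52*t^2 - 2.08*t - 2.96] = -1.98*t^2 + 5.04*t - 2.08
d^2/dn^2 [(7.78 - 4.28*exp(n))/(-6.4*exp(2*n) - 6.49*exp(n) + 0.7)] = (175.3088*exp(4*n) - 1452.44928*exp(3*n) - 854.40384*exp(2*n) - 447.667938*exp(n) - 33.24734)*exp(n)/(262.144*exp(6*n) + 797.4912*exp(5*n) + 722.68992*exp(4*n) + 98.9082490000001*exp(3*n) - 79.04421*exp(2*n) + 9.5403*exp(n) - 0.343)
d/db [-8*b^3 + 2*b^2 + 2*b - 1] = -24*b^2 + 4*b + 2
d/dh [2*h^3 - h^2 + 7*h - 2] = 6*h^2 - 2*h + 7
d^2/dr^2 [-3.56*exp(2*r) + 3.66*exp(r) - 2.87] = (3.66 - 14.24*exp(r))*exp(r)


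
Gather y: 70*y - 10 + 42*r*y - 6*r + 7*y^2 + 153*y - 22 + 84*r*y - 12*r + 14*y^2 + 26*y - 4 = -18*r + 21*y^2 + y*(126*r + 249) - 36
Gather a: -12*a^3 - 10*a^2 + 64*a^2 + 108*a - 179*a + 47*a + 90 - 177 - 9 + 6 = -12*a^3 + 54*a^2 - 24*a - 90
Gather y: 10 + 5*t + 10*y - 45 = 5*t + 10*y - 35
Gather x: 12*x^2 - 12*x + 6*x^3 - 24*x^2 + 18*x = 6*x^3 - 12*x^2 + 6*x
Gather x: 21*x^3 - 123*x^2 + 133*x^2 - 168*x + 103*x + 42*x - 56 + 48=21*x^3 + 10*x^2 - 23*x - 8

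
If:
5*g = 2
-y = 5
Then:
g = 2/5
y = -5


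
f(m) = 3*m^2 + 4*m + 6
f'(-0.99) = -1.94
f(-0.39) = 4.90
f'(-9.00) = -50.00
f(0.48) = 8.61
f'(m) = 6*m + 4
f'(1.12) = 10.72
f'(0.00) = 4.00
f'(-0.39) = 1.66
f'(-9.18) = -51.08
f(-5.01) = 61.26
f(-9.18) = 222.10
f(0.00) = 6.00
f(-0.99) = 4.98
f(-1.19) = 5.49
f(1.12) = 14.24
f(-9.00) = 213.00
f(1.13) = 14.35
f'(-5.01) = -26.06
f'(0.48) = 6.88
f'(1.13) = 10.78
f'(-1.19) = -3.14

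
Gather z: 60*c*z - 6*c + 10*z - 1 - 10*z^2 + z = -6*c - 10*z^2 + z*(60*c + 11) - 1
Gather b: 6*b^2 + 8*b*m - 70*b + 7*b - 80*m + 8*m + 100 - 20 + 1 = 6*b^2 + b*(8*m - 63) - 72*m + 81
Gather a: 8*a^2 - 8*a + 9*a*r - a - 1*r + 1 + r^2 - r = 8*a^2 + a*(9*r - 9) + r^2 - 2*r + 1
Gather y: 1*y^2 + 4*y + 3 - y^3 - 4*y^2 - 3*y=-y^3 - 3*y^2 + y + 3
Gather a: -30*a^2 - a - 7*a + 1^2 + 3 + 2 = -30*a^2 - 8*a + 6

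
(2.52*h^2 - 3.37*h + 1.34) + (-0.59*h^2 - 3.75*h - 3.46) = 1.93*h^2 - 7.12*h - 2.12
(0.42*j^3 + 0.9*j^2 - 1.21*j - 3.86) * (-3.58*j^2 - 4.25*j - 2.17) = -1.5036*j^5 - 5.007*j^4 - 0.404599999999999*j^3 + 17.0083*j^2 + 19.0307*j + 8.3762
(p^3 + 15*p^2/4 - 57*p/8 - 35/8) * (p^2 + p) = p^5 + 19*p^4/4 - 27*p^3/8 - 23*p^2/2 - 35*p/8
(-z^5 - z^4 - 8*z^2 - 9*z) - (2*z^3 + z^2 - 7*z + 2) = -z^5 - z^4 - 2*z^3 - 9*z^2 - 2*z - 2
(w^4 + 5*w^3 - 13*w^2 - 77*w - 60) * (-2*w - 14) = -2*w^5 - 24*w^4 - 44*w^3 + 336*w^2 + 1198*w + 840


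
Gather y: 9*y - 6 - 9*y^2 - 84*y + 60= -9*y^2 - 75*y + 54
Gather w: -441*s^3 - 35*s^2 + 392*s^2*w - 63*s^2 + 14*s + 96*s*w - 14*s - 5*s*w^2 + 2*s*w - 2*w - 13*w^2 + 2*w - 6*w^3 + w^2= -441*s^3 - 98*s^2 - 6*w^3 + w^2*(-5*s - 12) + w*(392*s^2 + 98*s)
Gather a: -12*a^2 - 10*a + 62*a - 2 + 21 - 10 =-12*a^2 + 52*a + 9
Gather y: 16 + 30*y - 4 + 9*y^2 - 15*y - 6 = 9*y^2 + 15*y + 6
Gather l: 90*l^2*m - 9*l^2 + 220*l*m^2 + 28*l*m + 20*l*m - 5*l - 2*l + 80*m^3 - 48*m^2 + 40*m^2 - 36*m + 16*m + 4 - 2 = l^2*(90*m - 9) + l*(220*m^2 + 48*m - 7) + 80*m^3 - 8*m^2 - 20*m + 2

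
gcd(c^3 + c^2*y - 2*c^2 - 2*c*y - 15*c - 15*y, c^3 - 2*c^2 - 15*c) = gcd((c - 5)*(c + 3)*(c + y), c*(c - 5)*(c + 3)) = c^2 - 2*c - 15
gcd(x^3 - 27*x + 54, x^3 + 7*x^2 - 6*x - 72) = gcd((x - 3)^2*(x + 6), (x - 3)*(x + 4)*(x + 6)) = x^2 + 3*x - 18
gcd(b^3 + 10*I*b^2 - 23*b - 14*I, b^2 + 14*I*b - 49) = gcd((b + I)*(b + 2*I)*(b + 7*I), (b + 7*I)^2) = b + 7*I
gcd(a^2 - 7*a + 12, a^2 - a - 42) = 1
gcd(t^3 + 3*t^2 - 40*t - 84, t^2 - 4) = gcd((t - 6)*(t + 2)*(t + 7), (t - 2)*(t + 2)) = t + 2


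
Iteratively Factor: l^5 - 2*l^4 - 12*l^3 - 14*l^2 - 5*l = (l + 1)*(l^4 - 3*l^3 - 9*l^2 - 5*l) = (l - 5)*(l + 1)*(l^3 + 2*l^2 + l) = (l - 5)*(l + 1)^2*(l^2 + l) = l*(l - 5)*(l + 1)^2*(l + 1)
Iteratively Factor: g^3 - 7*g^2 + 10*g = (g)*(g^2 - 7*g + 10) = g*(g - 5)*(g - 2)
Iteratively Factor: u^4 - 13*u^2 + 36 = (u - 2)*(u^3 + 2*u^2 - 9*u - 18) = (u - 2)*(u + 2)*(u^2 - 9) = (u - 2)*(u + 2)*(u + 3)*(u - 3)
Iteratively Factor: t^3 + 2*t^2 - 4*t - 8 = (t + 2)*(t^2 - 4) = (t - 2)*(t + 2)*(t + 2)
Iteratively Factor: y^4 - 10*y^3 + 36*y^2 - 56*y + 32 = (y - 2)*(y^3 - 8*y^2 + 20*y - 16) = (y - 4)*(y - 2)*(y^2 - 4*y + 4) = (y - 4)*(y - 2)^2*(y - 2)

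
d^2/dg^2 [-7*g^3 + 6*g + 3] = -42*g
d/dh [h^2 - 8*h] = 2*h - 8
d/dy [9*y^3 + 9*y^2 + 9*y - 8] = 27*y^2 + 18*y + 9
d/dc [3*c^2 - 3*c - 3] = 6*c - 3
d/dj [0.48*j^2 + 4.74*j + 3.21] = 0.96*j + 4.74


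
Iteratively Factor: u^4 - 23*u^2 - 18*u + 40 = (u + 2)*(u^3 - 2*u^2 - 19*u + 20) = (u - 1)*(u + 2)*(u^2 - u - 20) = (u - 1)*(u + 2)*(u + 4)*(u - 5)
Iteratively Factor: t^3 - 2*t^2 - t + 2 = (t - 2)*(t^2 - 1) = (t - 2)*(t - 1)*(t + 1)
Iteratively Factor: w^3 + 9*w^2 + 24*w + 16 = (w + 1)*(w^2 + 8*w + 16) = (w + 1)*(w + 4)*(w + 4)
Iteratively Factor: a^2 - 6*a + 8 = (a - 2)*(a - 4)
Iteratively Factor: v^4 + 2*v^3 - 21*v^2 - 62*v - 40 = (v - 5)*(v^3 + 7*v^2 + 14*v + 8) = (v - 5)*(v + 4)*(v^2 + 3*v + 2) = (v - 5)*(v + 2)*(v + 4)*(v + 1)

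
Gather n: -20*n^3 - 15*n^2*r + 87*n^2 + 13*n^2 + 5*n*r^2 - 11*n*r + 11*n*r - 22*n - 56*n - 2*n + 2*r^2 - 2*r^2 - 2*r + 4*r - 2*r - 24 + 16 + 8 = -20*n^3 + n^2*(100 - 15*r) + n*(5*r^2 - 80)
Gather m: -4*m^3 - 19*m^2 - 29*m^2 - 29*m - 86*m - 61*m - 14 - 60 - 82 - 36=-4*m^3 - 48*m^2 - 176*m - 192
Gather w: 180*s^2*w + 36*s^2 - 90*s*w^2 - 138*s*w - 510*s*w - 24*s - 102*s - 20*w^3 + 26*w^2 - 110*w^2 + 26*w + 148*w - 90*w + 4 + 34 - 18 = 36*s^2 - 126*s - 20*w^3 + w^2*(-90*s - 84) + w*(180*s^2 - 648*s + 84) + 20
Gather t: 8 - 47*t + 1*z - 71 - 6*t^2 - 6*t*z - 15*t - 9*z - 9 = -6*t^2 + t*(-6*z - 62) - 8*z - 72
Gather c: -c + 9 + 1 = 10 - c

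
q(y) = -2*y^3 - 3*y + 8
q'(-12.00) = -867.00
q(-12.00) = 3500.00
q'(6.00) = -219.00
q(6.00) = -442.00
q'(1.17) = -11.21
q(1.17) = 1.29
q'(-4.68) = -134.41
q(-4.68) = 227.05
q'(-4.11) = -104.35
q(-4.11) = 159.18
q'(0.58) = -5.02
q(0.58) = 5.87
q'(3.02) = -57.72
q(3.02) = -56.15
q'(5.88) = -210.45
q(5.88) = -416.23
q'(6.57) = -261.99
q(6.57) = -578.90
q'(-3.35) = -70.34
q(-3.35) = 93.24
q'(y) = -6*y^2 - 3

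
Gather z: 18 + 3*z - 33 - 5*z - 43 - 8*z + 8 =-10*z - 50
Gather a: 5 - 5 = 0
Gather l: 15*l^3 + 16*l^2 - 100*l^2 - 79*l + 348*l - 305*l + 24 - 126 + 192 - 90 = 15*l^3 - 84*l^2 - 36*l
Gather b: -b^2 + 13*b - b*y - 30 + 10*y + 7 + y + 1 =-b^2 + b*(13 - y) + 11*y - 22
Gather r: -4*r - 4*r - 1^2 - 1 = -8*r - 2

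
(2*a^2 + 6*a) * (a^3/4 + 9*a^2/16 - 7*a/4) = a^5/2 + 21*a^4/8 - a^3/8 - 21*a^2/2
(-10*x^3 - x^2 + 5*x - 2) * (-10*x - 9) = 100*x^4 + 100*x^3 - 41*x^2 - 25*x + 18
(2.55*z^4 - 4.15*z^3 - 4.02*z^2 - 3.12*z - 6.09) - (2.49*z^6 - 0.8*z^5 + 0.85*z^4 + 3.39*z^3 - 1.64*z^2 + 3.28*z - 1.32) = -2.49*z^6 + 0.8*z^5 + 1.7*z^4 - 7.54*z^3 - 2.38*z^2 - 6.4*z - 4.77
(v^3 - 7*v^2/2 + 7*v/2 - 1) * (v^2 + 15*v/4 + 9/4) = v^5 + v^4/4 - 59*v^3/8 + 17*v^2/4 + 33*v/8 - 9/4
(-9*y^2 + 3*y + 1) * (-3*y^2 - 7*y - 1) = 27*y^4 + 54*y^3 - 15*y^2 - 10*y - 1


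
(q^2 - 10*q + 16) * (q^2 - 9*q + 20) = q^4 - 19*q^3 + 126*q^2 - 344*q + 320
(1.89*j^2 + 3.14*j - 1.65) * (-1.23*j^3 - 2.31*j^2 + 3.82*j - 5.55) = -2.3247*j^5 - 8.2281*j^4 + 1.9959*j^3 + 5.3168*j^2 - 23.73*j + 9.1575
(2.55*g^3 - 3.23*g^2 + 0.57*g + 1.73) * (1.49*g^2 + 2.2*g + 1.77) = 3.7995*g^5 + 0.797300000000001*g^4 - 1.7432*g^3 - 1.8854*g^2 + 4.8149*g + 3.0621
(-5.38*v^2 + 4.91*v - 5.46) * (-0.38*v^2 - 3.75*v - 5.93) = 2.0444*v^4 + 18.3092*v^3 + 15.5657*v^2 - 8.6413*v + 32.3778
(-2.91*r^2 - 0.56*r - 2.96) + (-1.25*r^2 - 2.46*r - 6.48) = -4.16*r^2 - 3.02*r - 9.44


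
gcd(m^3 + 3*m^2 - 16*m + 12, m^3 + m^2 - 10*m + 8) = m^2 - 3*m + 2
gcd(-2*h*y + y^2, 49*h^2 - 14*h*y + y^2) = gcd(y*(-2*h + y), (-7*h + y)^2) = 1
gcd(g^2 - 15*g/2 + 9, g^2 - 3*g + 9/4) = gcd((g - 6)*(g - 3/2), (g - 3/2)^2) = g - 3/2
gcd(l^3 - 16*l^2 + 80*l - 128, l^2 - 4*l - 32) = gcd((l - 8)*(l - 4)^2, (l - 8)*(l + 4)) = l - 8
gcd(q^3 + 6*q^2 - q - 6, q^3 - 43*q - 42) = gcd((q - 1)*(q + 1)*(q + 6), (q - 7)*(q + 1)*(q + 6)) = q^2 + 7*q + 6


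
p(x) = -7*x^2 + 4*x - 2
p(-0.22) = -3.22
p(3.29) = -64.61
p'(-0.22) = 7.08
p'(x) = 4 - 14*x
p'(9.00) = -122.00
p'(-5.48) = 80.72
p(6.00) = -230.00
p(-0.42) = -4.91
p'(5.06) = -66.84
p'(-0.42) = 9.88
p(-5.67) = -249.72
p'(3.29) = -42.06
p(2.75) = -43.94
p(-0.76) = -9.08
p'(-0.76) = 14.64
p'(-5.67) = 83.38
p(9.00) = -533.00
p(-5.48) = -234.13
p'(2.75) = -34.50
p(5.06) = -160.99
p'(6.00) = -80.00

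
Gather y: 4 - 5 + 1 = 0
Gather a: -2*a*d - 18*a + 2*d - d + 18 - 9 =a*(-2*d - 18) + d + 9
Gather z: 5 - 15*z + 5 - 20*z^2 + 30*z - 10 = -20*z^2 + 15*z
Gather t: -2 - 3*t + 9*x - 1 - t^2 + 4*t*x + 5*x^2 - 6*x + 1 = -t^2 + t*(4*x - 3) + 5*x^2 + 3*x - 2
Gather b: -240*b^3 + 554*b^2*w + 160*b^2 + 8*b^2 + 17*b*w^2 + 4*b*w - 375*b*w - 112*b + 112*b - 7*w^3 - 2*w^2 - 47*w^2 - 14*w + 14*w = -240*b^3 + b^2*(554*w + 168) + b*(17*w^2 - 371*w) - 7*w^3 - 49*w^2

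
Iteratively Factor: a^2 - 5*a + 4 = (a - 1)*(a - 4)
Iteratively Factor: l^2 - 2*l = (l - 2)*(l)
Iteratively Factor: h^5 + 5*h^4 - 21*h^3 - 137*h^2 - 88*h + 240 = (h - 5)*(h^4 + 10*h^3 + 29*h^2 + 8*h - 48) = (h - 5)*(h + 4)*(h^3 + 6*h^2 + 5*h - 12) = (h - 5)*(h + 4)^2*(h^2 + 2*h - 3) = (h - 5)*(h + 3)*(h + 4)^2*(h - 1)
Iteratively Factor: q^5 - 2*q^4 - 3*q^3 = (q + 1)*(q^4 - 3*q^3) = q*(q + 1)*(q^3 - 3*q^2) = q*(q - 3)*(q + 1)*(q^2) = q^2*(q - 3)*(q + 1)*(q)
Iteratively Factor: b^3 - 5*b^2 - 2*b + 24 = (b - 4)*(b^2 - b - 6) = (b - 4)*(b + 2)*(b - 3)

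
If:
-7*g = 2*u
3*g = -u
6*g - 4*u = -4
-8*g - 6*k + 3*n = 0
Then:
No Solution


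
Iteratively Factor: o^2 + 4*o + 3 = (o + 1)*(o + 3)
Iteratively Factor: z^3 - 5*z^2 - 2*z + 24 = (z + 2)*(z^2 - 7*z + 12) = (z - 4)*(z + 2)*(z - 3)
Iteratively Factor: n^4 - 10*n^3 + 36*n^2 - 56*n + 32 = (n - 4)*(n^3 - 6*n^2 + 12*n - 8) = (n - 4)*(n - 2)*(n^2 - 4*n + 4) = (n - 4)*(n - 2)^2*(n - 2)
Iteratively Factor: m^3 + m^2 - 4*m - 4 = (m + 2)*(m^2 - m - 2) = (m + 1)*(m + 2)*(m - 2)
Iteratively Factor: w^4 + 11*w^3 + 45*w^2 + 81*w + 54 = (w + 3)*(w^3 + 8*w^2 + 21*w + 18) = (w + 3)^2*(w^2 + 5*w + 6) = (w + 3)^3*(w + 2)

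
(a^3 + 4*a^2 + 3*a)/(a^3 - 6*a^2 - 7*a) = (a + 3)/(a - 7)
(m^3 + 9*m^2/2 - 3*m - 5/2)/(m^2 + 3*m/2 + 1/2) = (m^2 + 4*m - 5)/(m + 1)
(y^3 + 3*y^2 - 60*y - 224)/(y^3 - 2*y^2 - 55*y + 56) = (y + 4)/(y - 1)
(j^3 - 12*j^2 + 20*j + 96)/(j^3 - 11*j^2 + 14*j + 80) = (j - 6)/(j - 5)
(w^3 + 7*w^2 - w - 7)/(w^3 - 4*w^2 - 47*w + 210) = (w^2 - 1)/(w^2 - 11*w + 30)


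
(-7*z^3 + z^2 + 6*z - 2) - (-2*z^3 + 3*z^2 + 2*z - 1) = -5*z^3 - 2*z^2 + 4*z - 1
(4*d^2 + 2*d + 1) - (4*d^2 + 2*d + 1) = 0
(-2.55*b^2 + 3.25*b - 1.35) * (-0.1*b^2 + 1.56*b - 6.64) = 0.255*b^4 - 4.303*b^3 + 22.137*b^2 - 23.686*b + 8.964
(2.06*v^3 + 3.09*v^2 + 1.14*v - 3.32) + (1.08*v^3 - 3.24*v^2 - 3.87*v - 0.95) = 3.14*v^3 - 0.15*v^2 - 2.73*v - 4.27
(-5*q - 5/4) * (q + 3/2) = -5*q^2 - 35*q/4 - 15/8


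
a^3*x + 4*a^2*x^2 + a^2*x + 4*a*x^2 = a*(a + 4*x)*(a*x + x)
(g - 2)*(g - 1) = g^2 - 3*g + 2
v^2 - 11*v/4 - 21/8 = (v - 7/2)*(v + 3/4)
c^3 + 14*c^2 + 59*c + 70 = (c + 2)*(c + 5)*(c + 7)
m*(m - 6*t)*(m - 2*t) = m^3 - 8*m^2*t + 12*m*t^2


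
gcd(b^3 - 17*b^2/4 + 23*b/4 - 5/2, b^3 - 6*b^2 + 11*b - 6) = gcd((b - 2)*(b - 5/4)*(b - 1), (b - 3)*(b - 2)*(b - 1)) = b^2 - 3*b + 2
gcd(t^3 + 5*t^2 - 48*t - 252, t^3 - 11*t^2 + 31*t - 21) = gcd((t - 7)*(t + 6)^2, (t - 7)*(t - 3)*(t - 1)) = t - 7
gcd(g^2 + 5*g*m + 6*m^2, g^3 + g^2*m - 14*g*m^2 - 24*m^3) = g^2 + 5*g*m + 6*m^2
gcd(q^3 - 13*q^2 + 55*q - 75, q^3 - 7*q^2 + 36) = q - 3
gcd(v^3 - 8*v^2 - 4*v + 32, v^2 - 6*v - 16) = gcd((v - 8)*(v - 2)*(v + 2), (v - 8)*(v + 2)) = v^2 - 6*v - 16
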